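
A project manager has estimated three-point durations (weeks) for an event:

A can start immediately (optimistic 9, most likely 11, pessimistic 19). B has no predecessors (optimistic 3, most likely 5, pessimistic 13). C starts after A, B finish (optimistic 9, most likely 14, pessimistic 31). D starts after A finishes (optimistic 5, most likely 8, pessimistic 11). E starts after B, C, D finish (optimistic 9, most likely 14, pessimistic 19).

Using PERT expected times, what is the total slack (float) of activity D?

8 weeks

te_A = (9 + 4·11 + 19)/6 = 72/6 = 12
te_B = (3 + 4·5 + 13)/6 = 36/6 = 6
te_C = (9 + 4·14 + 31)/6 = 96/6 = 16
te_D = (5 + 4·8 + 11)/6 = 48/6 = 8
te_E = (9 + 4·14 + 19)/6 = 84/6 = 14

Forward pass:
ES_A = 0; EF_A = 12
ES_B = 0; EF_B = 6
ES_C = max(EF_A=12, EF_B=6) = 12; EF_C = 12+16 = 28
ES_D = 12; EF_D = 12+8 = 20
ES_E = max(EF_B=6, EF_C=28, EF_D=20) = 28; EF_E = 28+14 = 42
Expected project duration μ = 42 weeks. Critical path: A → C → E.

Backward pass:
LF_E = 42; LS_E = 42−14 = 28
LF_D = LS_E = 28; LS_D = 28−8 = 20
LF_C = LS_E = 28; LS_C = 28−16 = 12
LF_B = min(LS_C=12, LS_E=28) = 12; LS_B = 12−6 = 6
LF_A = min(LS_C=12, LS_D=20) = 12; LS_A = 12−12 = 0
Slack_D = LS_D − ES_D = 20 − 12 = 8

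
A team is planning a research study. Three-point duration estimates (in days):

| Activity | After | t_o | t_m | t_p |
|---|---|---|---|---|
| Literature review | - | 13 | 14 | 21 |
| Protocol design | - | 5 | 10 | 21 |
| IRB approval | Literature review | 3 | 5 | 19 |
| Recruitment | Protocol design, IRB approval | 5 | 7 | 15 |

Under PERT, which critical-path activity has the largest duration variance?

IRB approval

te_Literature review = (13 + 4·14 + 21)/6 = 90/6 = 15; σ²_Literature review = ((21−13)/6)² = 1.778
te_Protocol design = (5 + 4·10 + 21)/6 = 66/6 = 11; σ²_Protocol design = ((21−5)/6)² = 7.111
te_IRB approval = (3 + 4·5 + 19)/6 = 42/6 = 7; σ²_IRB approval = ((19−3)/6)² = 7.111
te_Recruitment = (5 + 4·7 + 15)/6 = 48/6 = 8; σ²_Recruitment = ((15−5)/6)² = 2.778

Forward pass:
ES_Literature review = 0; EF_Literature review = 15
ES_Protocol design = 0; EF_Protocol design = 11
ES_IRB approval = 15; EF_IRB approval = 15+7 = 22
ES_Recruitment = max(EF_Protocol design=11, EF_IRB approval=22) = 22; EF_Recruitment = 22+8 = 30
Expected project duration μ = 30 days. Critical path: Literature review → IRB approval → Recruitment.

Variances on critical path: σ²_Literature review=1.778, σ²_IRB approval=7.111, σ²_Recruitment=2.778.
Largest is σ²_IRB approval = 7.111.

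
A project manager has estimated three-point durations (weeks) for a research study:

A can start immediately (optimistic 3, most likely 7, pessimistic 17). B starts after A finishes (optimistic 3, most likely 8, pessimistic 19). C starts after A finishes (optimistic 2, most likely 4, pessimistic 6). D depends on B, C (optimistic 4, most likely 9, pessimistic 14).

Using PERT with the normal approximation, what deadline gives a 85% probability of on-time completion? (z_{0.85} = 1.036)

te_A = (3 + 4·7 + 17)/6 = 48/6 = 8; σ²_A = ((17−3)/6)² = 5.444
te_B = (3 + 4·8 + 19)/6 = 54/6 = 9; σ²_B = ((19−3)/6)² = 7.111
te_C = (2 + 4·4 + 6)/6 = 24/6 = 4; σ²_C = ((6−2)/6)² = 0.444
te_D = (4 + 4·9 + 14)/6 = 54/6 = 9; σ²_D = ((14−4)/6)² = 2.778

Forward pass:
ES_A = 0; EF_A = 8
ES_B = 8; EF_B = 8+9 = 17
ES_C = 8; EF_C = 8+4 = 12
ES_D = max(EF_B=17, EF_C=12) = 17; EF_D = 17+9 = 26
Expected project duration μ = 26 weeks. Critical path: A → B → D.

Variance along critical path = 5.444 + 7.111 + 2.778 = 15.333; σ = 3.916 weeks.
D = μ + z·σ = 26 + 1.036·3.916 = 30.1 weeks

30.1 weeks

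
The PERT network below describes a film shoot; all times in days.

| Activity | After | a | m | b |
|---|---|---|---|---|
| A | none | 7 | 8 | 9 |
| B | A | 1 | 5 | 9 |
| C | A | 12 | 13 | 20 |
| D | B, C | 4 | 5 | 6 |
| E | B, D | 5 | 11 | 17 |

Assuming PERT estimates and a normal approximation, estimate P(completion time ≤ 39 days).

te_A = (7 + 4·8 + 9)/6 = 48/6 = 8; σ²_A = ((9−7)/6)² = 0.111
te_B = (1 + 4·5 + 9)/6 = 30/6 = 5; σ²_B = ((9−1)/6)² = 1.778
te_C = (12 + 4·13 + 20)/6 = 84/6 = 14; σ²_C = ((20−12)/6)² = 1.778
te_D = (4 + 4·5 + 6)/6 = 30/6 = 5; σ²_D = ((6−4)/6)² = 0.111
te_E = (5 + 4·11 + 17)/6 = 66/6 = 11; σ²_E = ((17−5)/6)² = 4.000

Forward pass:
ES_A = 0; EF_A = 8
ES_B = 8; EF_B = 8+5 = 13
ES_C = 8; EF_C = 8+14 = 22
ES_D = max(EF_B=13, EF_C=22) = 22; EF_D = 22+5 = 27
ES_E = max(EF_B=13, EF_D=27) = 27; EF_E = 27+11 = 38
Expected project duration μ = 38 days. Critical path: A → C → D → E.

Variance along critical path = 0.111 + 1.778 + 0.111 + 4.000 = 6.000; σ = √6.000 = 2.449 days.
Z = (39 − 38) / 2.449 = 0.408
P(T ≤ 39) = Φ(0.408) ≈ 0.658

0.658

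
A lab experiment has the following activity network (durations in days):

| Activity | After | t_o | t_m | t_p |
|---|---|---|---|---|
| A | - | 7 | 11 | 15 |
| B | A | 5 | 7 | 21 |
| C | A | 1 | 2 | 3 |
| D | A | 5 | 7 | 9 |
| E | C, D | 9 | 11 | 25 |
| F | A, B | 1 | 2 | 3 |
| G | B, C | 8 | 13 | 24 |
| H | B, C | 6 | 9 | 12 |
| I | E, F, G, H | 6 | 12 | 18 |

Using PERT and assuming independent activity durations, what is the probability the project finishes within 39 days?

0.059

te_A = (7 + 4·11 + 15)/6 = 66/6 = 11; σ²_A = ((15−7)/6)² = 1.778
te_B = (5 + 4·7 + 21)/6 = 54/6 = 9; σ²_B = ((21−5)/6)² = 7.111
te_C = (1 + 4·2 + 3)/6 = 12/6 = 2; σ²_C = ((3−1)/6)² = 0.111
te_D = (5 + 4·7 + 9)/6 = 42/6 = 7; σ²_D = ((9−5)/6)² = 0.444
te_E = (9 + 4·11 + 25)/6 = 78/6 = 13; σ²_E = ((25−9)/6)² = 7.111
te_F = (1 + 4·2 + 3)/6 = 12/6 = 2; σ²_F = ((3−1)/6)² = 0.111
te_G = (8 + 4·13 + 24)/6 = 84/6 = 14; σ²_G = ((24−8)/6)² = 7.111
te_H = (6 + 4·9 + 12)/6 = 54/6 = 9; σ²_H = ((12−6)/6)² = 1.000
te_I = (6 + 4·12 + 18)/6 = 72/6 = 12; σ²_I = ((18−6)/6)² = 4.000

Forward pass:
ES_A = 0; EF_A = 11
ES_B = 11; EF_B = 11+9 = 20
ES_C = 11; EF_C = 11+2 = 13
ES_D = 11; EF_D = 11+7 = 18
ES_E = max(EF_C=13, EF_D=18) = 18; EF_E = 18+13 = 31
ES_F = max(EF_A=11, EF_B=20) = 20; EF_F = 20+2 = 22
ES_G = max(EF_B=20, EF_C=13) = 20; EF_G = 20+14 = 34
ES_H = max(EF_B=20, EF_C=13) = 20; EF_H = 20+9 = 29
ES_I = max(EF_E=31, EF_F=22, EF_G=34, EF_H=29) = 34; EF_I = 34+12 = 46
Expected project duration μ = 46 days. Critical path: A → B → G → I.

Variance along critical path = 1.778 + 7.111 + 7.111 + 4.000 = 20.000; σ = √20.000 = 4.472 days.
Z = (39 − 46) / 4.472 = -1.565
P(T ≤ 39) = Φ(-1.565) ≈ 0.059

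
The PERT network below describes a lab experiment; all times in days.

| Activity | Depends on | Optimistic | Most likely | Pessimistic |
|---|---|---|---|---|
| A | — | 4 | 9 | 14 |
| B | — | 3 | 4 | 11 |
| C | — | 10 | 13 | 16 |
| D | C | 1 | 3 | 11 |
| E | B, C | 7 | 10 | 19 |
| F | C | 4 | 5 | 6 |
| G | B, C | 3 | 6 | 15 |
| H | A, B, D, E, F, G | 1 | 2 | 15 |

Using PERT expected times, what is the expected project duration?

te_A = (4 + 4·9 + 14)/6 = 54/6 = 9
te_B = (3 + 4·4 + 11)/6 = 30/6 = 5
te_C = (10 + 4·13 + 16)/6 = 78/6 = 13
te_D = (1 + 4·3 + 11)/6 = 24/6 = 4
te_E = (7 + 4·10 + 19)/6 = 66/6 = 11
te_F = (4 + 4·5 + 6)/6 = 30/6 = 5
te_G = (3 + 4·6 + 15)/6 = 42/6 = 7
te_H = (1 + 4·2 + 15)/6 = 24/6 = 4

Forward pass:
ES_A = 0; EF_A = 9
ES_B = 0; EF_B = 5
ES_C = 0; EF_C = 13
ES_D = 13; EF_D = 13+4 = 17
ES_E = max(EF_B=5, EF_C=13) = 13; EF_E = 13+11 = 24
ES_F = 13; EF_F = 13+5 = 18
ES_G = max(EF_B=5, EF_C=13) = 13; EF_G = 13+7 = 20
ES_H = max(EF_A=9, EF_B=5, EF_D=17, EF_E=24, EF_F=18, EF_G=20) = 24; EF_H = 24+4 = 28
Expected project duration μ = 28 days. Critical path: C → E → H.

28 days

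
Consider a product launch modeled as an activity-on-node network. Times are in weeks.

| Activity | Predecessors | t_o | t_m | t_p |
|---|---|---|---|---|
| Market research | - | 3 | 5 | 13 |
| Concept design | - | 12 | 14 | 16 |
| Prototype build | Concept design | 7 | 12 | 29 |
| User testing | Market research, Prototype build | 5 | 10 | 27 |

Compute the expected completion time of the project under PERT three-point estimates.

40 weeks

te_Market research = (3 + 4·5 + 13)/6 = 36/6 = 6
te_Concept design = (12 + 4·14 + 16)/6 = 84/6 = 14
te_Prototype build = (7 + 4·12 + 29)/6 = 84/6 = 14
te_User testing = (5 + 4·10 + 27)/6 = 72/6 = 12

Forward pass:
ES_Market research = 0; EF_Market research = 6
ES_Concept design = 0; EF_Concept design = 14
ES_Prototype build = 14; EF_Prototype build = 14+14 = 28
ES_User testing = max(EF_Market research=6, EF_Prototype build=28) = 28; EF_User testing = 28+12 = 40
Expected project duration μ = 40 weeks. Critical path: Concept design → Prototype build → User testing.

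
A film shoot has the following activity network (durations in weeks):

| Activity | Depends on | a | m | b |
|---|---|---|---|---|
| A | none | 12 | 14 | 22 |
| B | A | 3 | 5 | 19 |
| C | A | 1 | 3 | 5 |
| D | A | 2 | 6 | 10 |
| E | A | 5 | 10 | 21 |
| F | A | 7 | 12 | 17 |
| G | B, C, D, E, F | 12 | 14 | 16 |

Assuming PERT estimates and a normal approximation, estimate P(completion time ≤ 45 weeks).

0.949

te_A = (12 + 4·14 + 22)/6 = 90/6 = 15; σ²_A = ((22−12)/6)² = 2.778
te_B = (3 + 4·5 + 19)/6 = 42/6 = 7; σ²_B = ((19−3)/6)² = 7.111
te_C = (1 + 4·3 + 5)/6 = 18/6 = 3; σ²_C = ((5−1)/6)² = 0.444
te_D = (2 + 4·6 + 10)/6 = 36/6 = 6; σ²_D = ((10−2)/6)² = 1.778
te_E = (5 + 4·10 + 21)/6 = 66/6 = 11; σ²_E = ((21−5)/6)² = 7.111
te_F = (7 + 4·12 + 17)/6 = 72/6 = 12; σ²_F = ((17−7)/6)² = 2.778
te_G = (12 + 4·14 + 16)/6 = 84/6 = 14; σ²_G = ((16−12)/6)² = 0.444

Forward pass:
ES_A = 0; EF_A = 15
ES_B = 15; EF_B = 15+7 = 22
ES_C = 15; EF_C = 15+3 = 18
ES_D = 15; EF_D = 15+6 = 21
ES_E = 15; EF_E = 15+11 = 26
ES_F = 15; EF_F = 15+12 = 27
ES_G = max(EF_B=22, EF_C=18, EF_D=21, EF_E=26, EF_F=27) = 27; EF_G = 27+14 = 41
Expected project duration μ = 41 weeks. Critical path: A → F → G.

Variance along critical path = 2.778 + 2.778 + 0.444 = 6.000; σ = √6.000 = 2.449 weeks.
Z = (45 − 41) / 2.449 = 1.633
P(T ≤ 45) = Φ(1.633) ≈ 0.949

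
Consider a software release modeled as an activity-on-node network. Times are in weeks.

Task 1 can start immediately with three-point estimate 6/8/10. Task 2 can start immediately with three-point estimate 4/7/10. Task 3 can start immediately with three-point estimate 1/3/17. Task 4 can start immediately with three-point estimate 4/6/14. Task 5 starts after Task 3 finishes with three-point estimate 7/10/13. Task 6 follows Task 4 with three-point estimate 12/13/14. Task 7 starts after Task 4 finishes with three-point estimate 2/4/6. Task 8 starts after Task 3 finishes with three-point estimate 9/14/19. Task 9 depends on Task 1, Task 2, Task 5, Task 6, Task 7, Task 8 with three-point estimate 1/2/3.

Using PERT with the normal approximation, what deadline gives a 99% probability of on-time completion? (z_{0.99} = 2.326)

te_Task 1 = (6 + 4·8 + 10)/6 = 48/6 = 8; σ²_Task 1 = ((10−6)/6)² = 0.444
te_Task 2 = (4 + 4·7 + 10)/6 = 42/6 = 7; σ²_Task 2 = ((10−4)/6)² = 1.000
te_Task 3 = (1 + 4·3 + 17)/6 = 30/6 = 5; σ²_Task 3 = ((17−1)/6)² = 7.111
te_Task 4 = (4 + 4·6 + 14)/6 = 42/6 = 7; σ²_Task 4 = ((14−4)/6)² = 2.778
te_Task 5 = (7 + 4·10 + 13)/6 = 60/6 = 10; σ²_Task 5 = ((13−7)/6)² = 1.000
te_Task 6 = (12 + 4·13 + 14)/6 = 78/6 = 13; σ²_Task 6 = ((14−12)/6)² = 0.111
te_Task 7 = (2 + 4·4 + 6)/6 = 24/6 = 4; σ²_Task 7 = ((6−2)/6)² = 0.444
te_Task 8 = (9 + 4·14 + 19)/6 = 84/6 = 14; σ²_Task 8 = ((19−9)/6)² = 2.778
te_Task 9 = (1 + 4·2 + 3)/6 = 12/6 = 2; σ²_Task 9 = ((3−1)/6)² = 0.111

Forward pass:
ES_Task 1 = 0; EF_Task 1 = 8
ES_Task 2 = 0; EF_Task 2 = 7
ES_Task 3 = 0; EF_Task 3 = 5
ES_Task 4 = 0; EF_Task 4 = 7
ES_Task 5 = 5; EF_Task 5 = 5+10 = 15
ES_Task 6 = 7; EF_Task 6 = 7+13 = 20
ES_Task 7 = 7; EF_Task 7 = 7+4 = 11
ES_Task 8 = 5; EF_Task 8 = 5+14 = 19
ES_Task 9 = max(EF_Task 1=8, EF_Task 2=7, EF_Task 5=15, EF_Task 6=20, EF_Task 7=11, EF_Task 8=19) = 20; EF_Task 9 = 20+2 = 22
Expected project duration μ = 22 weeks. Critical path: Task 4 → Task 6 → Task 9.

Variance along critical path = 2.778 + 0.111 + 0.111 = 3.000; σ = 1.732 weeks.
D = μ + z·σ = 22 + 2.326·1.732 = 26.0 weeks

26.0 weeks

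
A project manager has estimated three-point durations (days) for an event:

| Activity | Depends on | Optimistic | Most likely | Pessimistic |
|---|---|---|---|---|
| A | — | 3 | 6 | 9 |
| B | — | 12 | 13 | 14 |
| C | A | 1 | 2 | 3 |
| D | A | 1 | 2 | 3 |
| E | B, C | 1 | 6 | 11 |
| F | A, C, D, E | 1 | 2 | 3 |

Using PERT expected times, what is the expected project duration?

te_A = (3 + 4·6 + 9)/6 = 36/6 = 6
te_B = (12 + 4·13 + 14)/6 = 78/6 = 13
te_C = (1 + 4·2 + 3)/6 = 12/6 = 2
te_D = (1 + 4·2 + 3)/6 = 12/6 = 2
te_E = (1 + 4·6 + 11)/6 = 36/6 = 6
te_F = (1 + 4·2 + 3)/6 = 12/6 = 2

Forward pass:
ES_A = 0; EF_A = 6
ES_B = 0; EF_B = 13
ES_C = 6; EF_C = 6+2 = 8
ES_D = 6; EF_D = 6+2 = 8
ES_E = max(EF_B=13, EF_C=8) = 13; EF_E = 13+6 = 19
ES_F = max(EF_A=6, EF_C=8, EF_D=8, EF_E=19) = 19; EF_F = 19+2 = 21
Expected project duration μ = 21 days. Critical path: B → E → F.

21 days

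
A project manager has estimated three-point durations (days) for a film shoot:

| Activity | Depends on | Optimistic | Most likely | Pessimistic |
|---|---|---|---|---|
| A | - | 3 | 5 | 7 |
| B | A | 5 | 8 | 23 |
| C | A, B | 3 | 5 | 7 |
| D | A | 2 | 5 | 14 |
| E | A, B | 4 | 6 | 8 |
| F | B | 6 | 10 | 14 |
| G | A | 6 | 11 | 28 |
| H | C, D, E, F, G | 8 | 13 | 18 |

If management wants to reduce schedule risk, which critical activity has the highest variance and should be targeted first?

te_A = (3 + 4·5 + 7)/6 = 30/6 = 5; σ²_A = ((7−3)/6)² = 0.444
te_B = (5 + 4·8 + 23)/6 = 60/6 = 10; σ²_B = ((23−5)/6)² = 9.000
te_C = (3 + 4·5 + 7)/6 = 30/6 = 5; σ²_C = ((7−3)/6)² = 0.444
te_D = (2 + 4·5 + 14)/6 = 36/6 = 6; σ²_D = ((14−2)/6)² = 4.000
te_E = (4 + 4·6 + 8)/6 = 36/6 = 6; σ²_E = ((8−4)/6)² = 0.444
te_F = (6 + 4·10 + 14)/6 = 60/6 = 10; σ²_F = ((14−6)/6)² = 1.778
te_G = (6 + 4·11 + 28)/6 = 78/6 = 13; σ²_G = ((28−6)/6)² = 13.444
te_H = (8 + 4·13 + 18)/6 = 78/6 = 13; σ²_H = ((18−8)/6)² = 2.778

Forward pass:
ES_A = 0; EF_A = 5
ES_B = 5; EF_B = 5+10 = 15
ES_C = max(EF_A=5, EF_B=15) = 15; EF_C = 15+5 = 20
ES_D = 5; EF_D = 5+6 = 11
ES_E = max(EF_A=5, EF_B=15) = 15; EF_E = 15+6 = 21
ES_F = 15; EF_F = 15+10 = 25
ES_G = 5; EF_G = 5+13 = 18
ES_H = max(EF_C=20, EF_D=11, EF_E=21, EF_F=25, EF_G=18) = 25; EF_H = 25+13 = 38
Expected project duration μ = 38 days. Critical path: A → B → F → H.

Variances on critical path: σ²_A=0.444, σ²_B=9.000, σ²_F=1.778, σ²_H=2.778.
Largest is σ²_B = 9.000.

B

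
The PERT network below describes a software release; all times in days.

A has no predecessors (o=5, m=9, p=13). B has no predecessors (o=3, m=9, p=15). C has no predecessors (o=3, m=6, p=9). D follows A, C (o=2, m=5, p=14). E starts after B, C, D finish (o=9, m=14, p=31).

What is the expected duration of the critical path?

te_A = (5 + 4·9 + 13)/6 = 54/6 = 9
te_B = (3 + 4·9 + 15)/6 = 54/6 = 9
te_C = (3 + 4·6 + 9)/6 = 36/6 = 6
te_D = (2 + 4·5 + 14)/6 = 36/6 = 6
te_E = (9 + 4·14 + 31)/6 = 96/6 = 16

Forward pass:
ES_A = 0; EF_A = 9
ES_B = 0; EF_B = 9
ES_C = 0; EF_C = 6
ES_D = max(EF_A=9, EF_C=6) = 9; EF_D = 9+6 = 15
ES_E = max(EF_B=9, EF_C=6, EF_D=15) = 15; EF_E = 15+16 = 31
Expected project duration μ = 31 days. Critical path: A → D → E.

31 days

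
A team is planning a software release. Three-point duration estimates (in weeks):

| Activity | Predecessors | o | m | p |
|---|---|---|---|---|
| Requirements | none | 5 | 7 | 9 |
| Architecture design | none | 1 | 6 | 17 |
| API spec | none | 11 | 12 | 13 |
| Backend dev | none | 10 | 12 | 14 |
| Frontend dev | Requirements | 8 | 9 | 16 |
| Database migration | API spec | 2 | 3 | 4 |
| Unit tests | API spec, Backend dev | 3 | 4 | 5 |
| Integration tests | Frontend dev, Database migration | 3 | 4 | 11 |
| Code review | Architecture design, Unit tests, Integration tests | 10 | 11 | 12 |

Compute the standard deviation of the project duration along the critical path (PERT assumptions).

2.03 weeks

te_Requirements = (5 + 4·7 + 9)/6 = 42/6 = 7; σ²_Requirements = ((9−5)/6)² = 0.444
te_Architecture design = (1 + 4·6 + 17)/6 = 42/6 = 7; σ²_Architecture design = ((17−1)/6)² = 7.111
te_API spec = (11 + 4·12 + 13)/6 = 72/6 = 12; σ²_API spec = ((13−11)/6)² = 0.111
te_Backend dev = (10 + 4·12 + 14)/6 = 72/6 = 12; σ²_Backend dev = ((14−10)/6)² = 0.444
te_Frontend dev = (8 + 4·9 + 16)/6 = 60/6 = 10; σ²_Frontend dev = ((16−8)/6)² = 1.778
te_Database migration = (2 + 4·3 + 4)/6 = 18/6 = 3; σ²_Database migration = ((4−2)/6)² = 0.111
te_Unit tests = (3 + 4·4 + 5)/6 = 24/6 = 4; σ²_Unit tests = ((5−3)/6)² = 0.111
te_Integration tests = (3 + 4·4 + 11)/6 = 30/6 = 5; σ²_Integration tests = ((11−3)/6)² = 1.778
te_Code review = (10 + 4·11 + 12)/6 = 66/6 = 11; σ²_Code review = ((12−10)/6)² = 0.111

Forward pass:
ES_Requirements = 0; EF_Requirements = 7
ES_Architecture design = 0; EF_Architecture design = 7
ES_API spec = 0; EF_API spec = 12
ES_Backend dev = 0; EF_Backend dev = 12
ES_Frontend dev = 7; EF_Frontend dev = 7+10 = 17
ES_Database migration = 12; EF_Database migration = 12+3 = 15
ES_Unit tests = max(EF_API spec=12, EF_Backend dev=12) = 12; EF_Unit tests = 12+4 = 16
ES_Integration tests = max(EF_Frontend dev=17, EF_Database migration=15) = 17; EF_Integration tests = 17+5 = 22
ES_Code review = max(EF_Architecture design=7, EF_Unit tests=16, EF_Integration tests=22) = 22; EF_Code review = 22+11 = 33
Expected project duration μ = 33 weeks. Critical path: Requirements → Frontend dev → Integration tests → Code review.

Variance along critical path = 0.444 + 1.778 + 1.778 + 0.111 = 4.111
σ = √4.111 = 2.028 weeks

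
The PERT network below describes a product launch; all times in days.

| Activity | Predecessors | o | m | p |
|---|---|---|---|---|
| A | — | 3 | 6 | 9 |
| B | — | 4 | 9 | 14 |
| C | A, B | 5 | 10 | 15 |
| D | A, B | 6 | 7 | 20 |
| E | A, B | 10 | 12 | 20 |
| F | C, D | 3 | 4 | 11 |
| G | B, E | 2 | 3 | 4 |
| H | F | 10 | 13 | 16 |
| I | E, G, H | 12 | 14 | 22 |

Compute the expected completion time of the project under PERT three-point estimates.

52 days

te_A = (3 + 4·6 + 9)/6 = 36/6 = 6
te_B = (4 + 4·9 + 14)/6 = 54/6 = 9
te_C = (5 + 4·10 + 15)/6 = 60/6 = 10
te_D = (6 + 4·7 + 20)/6 = 54/6 = 9
te_E = (10 + 4·12 + 20)/6 = 78/6 = 13
te_F = (3 + 4·4 + 11)/6 = 30/6 = 5
te_G = (2 + 4·3 + 4)/6 = 18/6 = 3
te_H = (10 + 4·13 + 16)/6 = 78/6 = 13
te_I = (12 + 4·14 + 22)/6 = 90/6 = 15

Forward pass:
ES_A = 0; EF_A = 6
ES_B = 0; EF_B = 9
ES_C = max(EF_A=6, EF_B=9) = 9; EF_C = 9+10 = 19
ES_D = max(EF_A=6, EF_B=9) = 9; EF_D = 9+9 = 18
ES_E = max(EF_A=6, EF_B=9) = 9; EF_E = 9+13 = 22
ES_F = max(EF_C=19, EF_D=18) = 19; EF_F = 19+5 = 24
ES_G = max(EF_B=9, EF_E=22) = 22; EF_G = 22+3 = 25
ES_H = 24; EF_H = 24+13 = 37
ES_I = max(EF_E=22, EF_G=25, EF_H=37) = 37; EF_I = 37+15 = 52
Expected project duration μ = 52 days. Critical path: B → C → F → H → I.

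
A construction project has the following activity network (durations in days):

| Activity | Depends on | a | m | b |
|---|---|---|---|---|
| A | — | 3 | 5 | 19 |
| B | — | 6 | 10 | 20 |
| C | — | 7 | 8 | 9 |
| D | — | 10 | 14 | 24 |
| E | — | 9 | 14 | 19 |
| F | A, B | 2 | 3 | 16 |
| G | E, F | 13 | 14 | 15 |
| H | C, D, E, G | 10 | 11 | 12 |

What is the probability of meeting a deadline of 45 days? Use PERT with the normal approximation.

te_A = (3 + 4·5 + 19)/6 = 42/6 = 7; σ²_A = ((19−3)/6)² = 7.111
te_B = (6 + 4·10 + 20)/6 = 66/6 = 11; σ²_B = ((20−6)/6)² = 5.444
te_C = (7 + 4·8 + 9)/6 = 48/6 = 8; σ²_C = ((9−7)/6)² = 0.111
te_D = (10 + 4·14 + 24)/6 = 90/6 = 15; σ²_D = ((24−10)/6)² = 5.444
te_E = (9 + 4·14 + 19)/6 = 84/6 = 14; σ²_E = ((19−9)/6)² = 2.778
te_F = (2 + 4·3 + 16)/6 = 30/6 = 5; σ²_F = ((16−2)/6)² = 5.444
te_G = (13 + 4·14 + 15)/6 = 84/6 = 14; σ²_G = ((15−13)/6)² = 0.111
te_H = (10 + 4·11 + 12)/6 = 66/6 = 11; σ²_H = ((12−10)/6)² = 0.111

Forward pass:
ES_A = 0; EF_A = 7
ES_B = 0; EF_B = 11
ES_C = 0; EF_C = 8
ES_D = 0; EF_D = 15
ES_E = 0; EF_E = 14
ES_F = max(EF_A=7, EF_B=11) = 11; EF_F = 11+5 = 16
ES_G = max(EF_E=14, EF_F=16) = 16; EF_G = 16+14 = 30
ES_H = max(EF_C=8, EF_D=15, EF_E=14, EF_G=30) = 30; EF_H = 30+11 = 41
Expected project duration μ = 41 days. Critical path: B → F → G → H.

Variance along critical path = 5.444 + 5.444 + 0.111 + 0.111 = 11.111; σ = √11.111 = 3.333 days.
Z = (45 − 41) / 3.333 = 1.200
P(T ≤ 45) = Φ(1.200) ≈ 0.885

0.885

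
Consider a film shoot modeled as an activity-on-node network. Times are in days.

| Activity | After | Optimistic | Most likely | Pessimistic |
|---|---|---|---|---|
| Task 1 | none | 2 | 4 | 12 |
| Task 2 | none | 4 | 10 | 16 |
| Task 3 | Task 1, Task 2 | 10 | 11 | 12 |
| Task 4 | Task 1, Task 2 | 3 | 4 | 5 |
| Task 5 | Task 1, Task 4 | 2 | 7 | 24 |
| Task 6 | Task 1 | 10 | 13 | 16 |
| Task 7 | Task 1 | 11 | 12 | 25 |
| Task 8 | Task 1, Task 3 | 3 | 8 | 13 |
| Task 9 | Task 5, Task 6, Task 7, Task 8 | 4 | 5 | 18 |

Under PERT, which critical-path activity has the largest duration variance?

te_Task 1 = (2 + 4·4 + 12)/6 = 30/6 = 5; σ²_Task 1 = ((12−2)/6)² = 2.778
te_Task 2 = (4 + 4·10 + 16)/6 = 60/6 = 10; σ²_Task 2 = ((16−4)/6)² = 4.000
te_Task 3 = (10 + 4·11 + 12)/6 = 66/6 = 11; σ²_Task 3 = ((12−10)/6)² = 0.111
te_Task 4 = (3 + 4·4 + 5)/6 = 24/6 = 4; σ²_Task 4 = ((5−3)/6)² = 0.111
te_Task 5 = (2 + 4·7 + 24)/6 = 54/6 = 9; σ²_Task 5 = ((24−2)/6)² = 13.444
te_Task 6 = (10 + 4·13 + 16)/6 = 78/6 = 13; σ²_Task 6 = ((16−10)/6)² = 1.000
te_Task 7 = (11 + 4·12 + 25)/6 = 84/6 = 14; σ²_Task 7 = ((25−11)/6)² = 5.444
te_Task 8 = (3 + 4·8 + 13)/6 = 48/6 = 8; σ²_Task 8 = ((13−3)/6)² = 2.778
te_Task 9 = (4 + 4·5 + 18)/6 = 42/6 = 7; σ²_Task 9 = ((18−4)/6)² = 5.444

Forward pass:
ES_Task 1 = 0; EF_Task 1 = 5
ES_Task 2 = 0; EF_Task 2 = 10
ES_Task 3 = max(EF_Task 1=5, EF_Task 2=10) = 10; EF_Task 3 = 10+11 = 21
ES_Task 4 = max(EF_Task 1=5, EF_Task 2=10) = 10; EF_Task 4 = 10+4 = 14
ES_Task 5 = max(EF_Task 1=5, EF_Task 4=14) = 14; EF_Task 5 = 14+9 = 23
ES_Task 6 = 5; EF_Task 6 = 5+13 = 18
ES_Task 7 = 5; EF_Task 7 = 5+14 = 19
ES_Task 8 = max(EF_Task 1=5, EF_Task 3=21) = 21; EF_Task 8 = 21+8 = 29
ES_Task 9 = max(EF_Task 5=23, EF_Task 6=18, EF_Task 7=19, EF_Task 8=29) = 29; EF_Task 9 = 29+7 = 36
Expected project duration μ = 36 days. Critical path: Task 2 → Task 3 → Task 8 → Task 9.

Variances on critical path: σ²_Task 2=4.000, σ²_Task 3=0.111, σ²_Task 8=2.778, σ²_Task 9=5.444.
Largest is σ²_Task 9 = 5.444.

Task 9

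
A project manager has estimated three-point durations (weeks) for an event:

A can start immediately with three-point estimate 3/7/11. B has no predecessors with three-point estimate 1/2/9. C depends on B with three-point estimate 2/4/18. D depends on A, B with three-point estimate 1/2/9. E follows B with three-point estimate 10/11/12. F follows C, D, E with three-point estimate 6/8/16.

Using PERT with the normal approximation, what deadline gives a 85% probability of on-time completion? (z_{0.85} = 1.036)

te_A = (3 + 4·7 + 11)/6 = 42/6 = 7; σ²_A = ((11−3)/6)² = 1.778
te_B = (1 + 4·2 + 9)/6 = 18/6 = 3; σ²_B = ((9−1)/6)² = 1.778
te_C = (2 + 4·4 + 18)/6 = 36/6 = 6; σ²_C = ((18−2)/6)² = 7.111
te_D = (1 + 4·2 + 9)/6 = 18/6 = 3; σ²_D = ((9−1)/6)² = 1.778
te_E = (10 + 4·11 + 12)/6 = 66/6 = 11; σ²_E = ((12−10)/6)² = 0.111
te_F = (6 + 4·8 + 16)/6 = 54/6 = 9; σ²_F = ((16−6)/6)² = 2.778

Forward pass:
ES_A = 0; EF_A = 7
ES_B = 0; EF_B = 3
ES_C = 3; EF_C = 3+6 = 9
ES_D = max(EF_A=7, EF_B=3) = 7; EF_D = 7+3 = 10
ES_E = 3; EF_E = 3+11 = 14
ES_F = max(EF_C=9, EF_D=10, EF_E=14) = 14; EF_F = 14+9 = 23
Expected project duration μ = 23 weeks. Critical path: B → E → F.

Variance along critical path = 1.778 + 0.111 + 2.778 = 4.667; σ = 2.160 weeks.
D = μ + z·σ = 23 + 1.036·2.160 = 25.2 weeks

25.2 weeks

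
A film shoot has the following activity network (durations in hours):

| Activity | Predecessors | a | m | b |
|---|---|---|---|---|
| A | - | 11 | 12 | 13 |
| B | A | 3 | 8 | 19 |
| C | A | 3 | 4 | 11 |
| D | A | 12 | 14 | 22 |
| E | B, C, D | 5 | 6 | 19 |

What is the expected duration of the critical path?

35 hours

te_A = (11 + 4·12 + 13)/6 = 72/6 = 12
te_B = (3 + 4·8 + 19)/6 = 54/6 = 9
te_C = (3 + 4·4 + 11)/6 = 30/6 = 5
te_D = (12 + 4·14 + 22)/6 = 90/6 = 15
te_E = (5 + 4·6 + 19)/6 = 48/6 = 8

Forward pass:
ES_A = 0; EF_A = 12
ES_B = 12; EF_B = 12+9 = 21
ES_C = 12; EF_C = 12+5 = 17
ES_D = 12; EF_D = 12+15 = 27
ES_E = max(EF_B=21, EF_C=17, EF_D=27) = 27; EF_E = 27+8 = 35
Expected project duration μ = 35 hours. Critical path: A → D → E.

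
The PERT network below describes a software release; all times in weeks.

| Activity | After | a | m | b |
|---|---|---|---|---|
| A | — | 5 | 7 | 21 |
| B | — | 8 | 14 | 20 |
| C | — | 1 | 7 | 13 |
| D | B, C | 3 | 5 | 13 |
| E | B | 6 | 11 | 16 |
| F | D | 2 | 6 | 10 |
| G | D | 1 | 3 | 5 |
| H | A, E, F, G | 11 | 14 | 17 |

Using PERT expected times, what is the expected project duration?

40 weeks

te_A = (5 + 4·7 + 21)/6 = 54/6 = 9
te_B = (8 + 4·14 + 20)/6 = 84/6 = 14
te_C = (1 + 4·7 + 13)/6 = 42/6 = 7
te_D = (3 + 4·5 + 13)/6 = 36/6 = 6
te_E = (6 + 4·11 + 16)/6 = 66/6 = 11
te_F = (2 + 4·6 + 10)/6 = 36/6 = 6
te_G = (1 + 4·3 + 5)/6 = 18/6 = 3
te_H = (11 + 4·14 + 17)/6 = 84/6 = 14

Forward pass:
ES_A = 0; EF_A = 9
ES_B = 0; EF_B = 14
ES_C = 0; EF_C = 7
ES_D = max(EF_B=14, EF_C=7) = 14; EF_D = 14+6 = 20
ES_E = 14; EF_E = 14+11 = 25
ES_F = 20; EF_F = 20+6 = 26
ES_G = 20; EF_G = 20+3 = 23
ES_H = max(EF_A=9, EF_E=25, EF_F=26, EF_G=23) = 26; EF_H = 26+14 = 40
Expected project duration μ = 40 weeks. Critical path: B → D → F → H.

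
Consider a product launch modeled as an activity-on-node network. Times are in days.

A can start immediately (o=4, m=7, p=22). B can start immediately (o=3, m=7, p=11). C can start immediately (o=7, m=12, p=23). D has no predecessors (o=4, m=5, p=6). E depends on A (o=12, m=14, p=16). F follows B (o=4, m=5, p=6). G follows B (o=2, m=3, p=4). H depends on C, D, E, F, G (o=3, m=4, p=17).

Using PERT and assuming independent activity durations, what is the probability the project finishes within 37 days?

0.981

te_A = (4 + 4·7 + 22)/6 = 54/6 = 9; σ²_A = ((22−4)/6)² = 9.000
te_B = (3 + 4·7 + 11)/6 = 42/6 = 7; σ²_B = ((11−3)/6)² = 1.778
te_C = (7 + 4·12 + 23)/6 = 78/6 = 13; σ²_C = ((23−7)/6)² = 7.111
te_D = (4 + 4·5 + 6)/6 = 30/6 = 5; σ²_D = ((6−4)/6)² = 0.111
te_E = (12 + 4·14 + 16)/6 = 84/6 = 14; σ²_E = ((16−12)/6)² = 0.444
te_F = (4 + 4·5 + 6)/6 = 30/6 = 5; σ²_F = ((6−4)/6)² = 0.111
te_G = (2 + 4·3 + 4)/6 = 18/6 = 3; σ²_G = ((4−2)/6)² = 0.111
te_H = (3 + 4·4 + 17)/6 = 36/6 = 6; σ²_H = ((17−3)/6)² = 5.444

Forward pass:
ES_A = 0; EF_A = 9
ES_B = 0; EF_B = 7
ES_C = 0; EF_C = 13
ES_D = 0; EF_D = 5
ES_E = 9; EF_E = 9+14 = 23
ES_F = 7; EF_F = 7+5 = 12
ES_G = 7; EF_G = 7+3 = 10
ES_H = max(EF_C=13, EF_D=5, EF_E=23, EF_F=12, EF_G=10) = 23; EF_H = 23+6 = 29
Expected project duration μ = 29 days. Critical path: A → E → H.

Variance along critical path = 9.000 + 0.444 + 5.444 = 14.889; σ = √14.889 = 3.859 days.
Z = (37 − 29) / 3.859 = 2.073
P(T ≤ 37) = Φ(2.073) ≈ 0.981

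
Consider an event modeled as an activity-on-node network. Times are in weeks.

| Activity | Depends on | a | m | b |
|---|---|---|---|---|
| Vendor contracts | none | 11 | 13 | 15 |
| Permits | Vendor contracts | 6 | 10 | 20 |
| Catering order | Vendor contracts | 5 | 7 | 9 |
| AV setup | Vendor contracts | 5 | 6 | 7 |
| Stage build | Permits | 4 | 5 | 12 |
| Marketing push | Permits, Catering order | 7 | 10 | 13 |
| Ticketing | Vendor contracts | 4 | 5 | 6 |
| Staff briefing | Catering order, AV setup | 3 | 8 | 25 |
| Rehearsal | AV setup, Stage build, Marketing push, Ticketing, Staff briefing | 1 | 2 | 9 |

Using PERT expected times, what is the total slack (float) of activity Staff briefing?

4 weeks

te_Vendor contracts = (11 + 4·13 + 15)/6 = 78/6 = 13
te_Permits = (6 + 4·10 + 20)/6 = 66/6 = 11
te_Catering order = (5 + 4·7 + 9)/6 = 42/6 = 7
te_AV setup = (5 + 4·6 + 7)/6 = 36/6 = 6
te_Stage build = (4 + 4·5 + 12)/6 = 36/6 = 6
te_Marketing push = (7 + 4·10 + 13)/6 = 60/6 = 10
te_Ticketing = (4 + 4·5 + 6)/6 = 30/6 = 5
te_Staff briefing = (3 + 4·8 + 25)/6 = 60/6 = 10
te_Rehearsal = (1 + 4·2 + 9)/6 = 18/6 = 3

Forward pass:
ES_Vendor contracts = 0; EF_Vendor contracts = 13
ES_Permits = 13; EF_Permits = 13+11 = 24
ES_Catering order = 13; EF_Catering order = 13+7 = 20
ES_AV setup = 13; EF_AV setup = 13+6 = 19
ES_Stage build = 24; EF_Stage build = 24+6 = 30
ES_Marketing push = max(EF_Permits=24, EF_Catering order=20) = 24; EF_Marketing push = 24+10 = 34
ES_Ticketing = 13; EF_Ticketing = 13+5 = 18
ES_Staff briefing = max(EF_Catering order=20, EF_AV setup=19) = 20; EF_Staff briefing = 20+10 = 30
ES_Rehearsal = max(EF_AV setup=19, EF_Stage build=30, EF_Marketing push=34, EF_Ticketing=18, EF_Staff briefing=30) = 34; EF_Rehearsal = 34+3 = 37
Expected project duration μ = 37 weeks. Critical path: Vendor contracts → Permits → Marketing push → Rehearsal.

Backward pass:
LF_Rehearsal = 37; LS_Rehearsal = 37−3 = 34
LF_Staff briefing = LS_Rehearsal = 34; LS_Staff briefing = 34−10 = 24
LF_Ticketing = LS_Rehearsal = 34; LS_Ticketing = 34−5 = 29
LF_Marketing push = LS_Rehearsal = 34; LS_Marketing push = 34−10 = 24
LF_Stage build = LS_Rehearsal = 34; LS_Stage build = 34−6 = 28
LF_AV setup = min(LS_Staff briefing=24, LS_Rehearsal=34) = 24; LS_AV setup = 24−6 = 18
LF_Catering order = min(LS_Marketing push=24, LS_Staff briefing=24) = 24; LS_Catering order = 24−7 = 17
LF_Permits = min(LS_Stage build=28, LS_Marketing push=24) = 24; LS_Permits = 24−11 = 13
LF_Vendor contracts = min(LS_Permits=13, LS_Catering order=17, LS_AV setup=18, LS_Ticketing=29) = 13; LS_Vendor contracts = 13−13 = 0
Slack_Staff briefing = LS_Staff briefing − ES_Staff briefing = 24 − 20 = 4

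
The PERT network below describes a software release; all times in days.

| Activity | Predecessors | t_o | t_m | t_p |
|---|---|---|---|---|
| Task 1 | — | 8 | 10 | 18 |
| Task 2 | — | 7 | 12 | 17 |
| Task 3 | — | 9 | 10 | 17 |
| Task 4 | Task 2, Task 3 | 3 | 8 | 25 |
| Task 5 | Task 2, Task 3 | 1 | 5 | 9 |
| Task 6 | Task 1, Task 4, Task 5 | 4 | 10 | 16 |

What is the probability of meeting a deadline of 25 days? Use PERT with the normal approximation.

0.060

te_Task 1 = (8 + 4·10 + 18)/6 = 66/6 = 11; σ²_Task 1 = ((18−8)/6)² = 2.778
te_Task 2 = (7 + 4·12 + 17)/6 = 72/6 = 12; σ²_Task 2 = ((17−7)/6)² = 2.778
te_Task 3 = (9 + 4·10 + 17)/6 = 66/6 = 11; σ²_Task 3 = ((17−9)/6)² = 1.778
te_Task 4 = (3 + 4·8 + 25)/6 = 60/6 = 10; σ²_Task 4 = ((25−3)/6)² = 13.444
te_Task 5 = (1 + 4·5 + 9)/6 = 30/6 = 5; σ²_Task 5 = ((9−1)/6)² = 1.778
te_Task 6 = (4 + 4·10 + 16)/6 = 60/6 = 10; σ²_Task 6 = ((16−4)/6)² = 4.000

Forward pass:
ES_Task 1 = 0; EF_Task 1 = 11
ES_Task 2 = 0; EF_Task 2 = 12
ES_Task 3 = 0; EF_Task 3 = 11
ES_Task 4 = max(EF_Task 2=12, EF_Task 3=11) = 12; EF_Task 4 = 12+10 = 22
ES_Task 5 = max(EF_Task 2=12, EF_Task 3=11) = 12; EF_Task 5 = 12+5 = 17
ES_Task 6 = max(EF_Task 1=11, EF_Task 4=22, EF_Task 5=17) = 22; EF_Task 6 = 22+10 = 32
Expected project duration μ = 32 days. Critical path: Task 2 → Task 4 → Task 6.

Variance along critical path = 2.778 + 13.444 + 4.000 = 20.222; σ = √20.222 = 4.497 days.
Z = (25 − 32) / 4.497 = -1.557
P(T ≤ 25) = Φ(-1.557) ≈ 0.060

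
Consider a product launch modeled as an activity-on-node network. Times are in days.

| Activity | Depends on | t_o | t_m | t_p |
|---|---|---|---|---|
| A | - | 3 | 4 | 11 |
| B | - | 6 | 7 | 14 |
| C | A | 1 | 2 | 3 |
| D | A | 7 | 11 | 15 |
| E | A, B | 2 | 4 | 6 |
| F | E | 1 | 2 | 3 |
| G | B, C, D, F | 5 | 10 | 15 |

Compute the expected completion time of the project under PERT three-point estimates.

26 days

te_A = (3 + 4·4 + 11)/6 = 30/6 = 5
te_B = (6 + 4·7 + 14)/6 = 48/6 = 8
te_C = (1 + 4·2 + 3)/6 = 12/6 = 2
te_D = (7 + 4·11 + 15)/6 = 66/6 = 11
te_E = (2 + 4·4 + 6)/6 = 24/6 = 4
te_F = (1 + 4·2 + 3)/6 = 12/6 = 2
te_G = (5 + 4·10 + 15)/6 = 60/6 = 10

Forward pass:
ES_A = 0; EF_A = 5
ES_B = 0; EF_B = 8
ES_C = 5; EF_C = 5+2 = 7
ES_D = 5; EF_D = 5+11 = 16
ES_E = max(EF_A=5, EF_B=8) = 8; EF_E = 8+4 = 12
ES_F = 12; EF_F = 12+2 = 14
ES_G = max(EF_B=8, EF_C=7, EF_D=16, EF_F=14) = 16; EF_G = 16+10 = 26
Expected project duration μ = 26 days. Critical path: A → D → G.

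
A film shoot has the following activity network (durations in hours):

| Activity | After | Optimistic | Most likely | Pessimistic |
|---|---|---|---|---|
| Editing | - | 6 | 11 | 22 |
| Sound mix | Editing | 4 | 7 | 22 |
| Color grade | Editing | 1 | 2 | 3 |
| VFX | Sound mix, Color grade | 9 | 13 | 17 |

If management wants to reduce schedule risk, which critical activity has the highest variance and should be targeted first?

te_Editing = (6 + 4·11 + 22)/6 = 72/6 = 12; σ²_Editing = ((22−6)/6)² = 7.111
te_Sound mix = (4 + 4·7 + 22)/6 = 54/6 = 9; σ²_Sound mix = ((22−4)/6)² = 9.000
te_Color grade = (1 + 4·2 + 3)/6 = 12/6 = 2; σ²_Color grade = ((3−1)/6)² = 0.111
te_VFX = (9 + 4·13 + 17)/6 = 78/6 = 13; σ²_VFX = ((17−9)/6)² = 1.778

Forward pass:
ES_Editing = 0; EF_Editing = 12
ES_Sound mix = 12; EF_Sound mix = 12+9 = 21
ES_Color grade = 12; EF_Color grade = 12+2 = 14
ES_VFX = max(EF_Sound mix=21, EF_Color grade=14) = 21; EF_VFX = 21+13 = 34
Expected project duration μ = 34 hours. Critical path: Editing → Sound mix → VFX.

Variances on critical path: σ²_Editing=7.111, σ²_Sound mix=9.000, σ²_VFX=1.778.
Largest is σ²_Sound mix = 9.000.

Sound mix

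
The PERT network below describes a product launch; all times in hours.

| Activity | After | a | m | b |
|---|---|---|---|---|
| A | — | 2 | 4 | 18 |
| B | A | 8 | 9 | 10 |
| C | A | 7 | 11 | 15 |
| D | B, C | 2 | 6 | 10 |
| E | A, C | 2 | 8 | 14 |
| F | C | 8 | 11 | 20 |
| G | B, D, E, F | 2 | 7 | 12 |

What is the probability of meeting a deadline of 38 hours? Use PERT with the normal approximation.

te_A = (2 + 4·4 + 18)/6 = 36/6 = 6; σ²_A = ((18−2)/6)² = 7.111
te_B = (8 + 4·9 + 10)/6 = 54/6 = 9; σ²_B = ((10−8)/6)² = 0.111
te_C = (7 + 4·11 + 15)/6 = 66/6 = 11; σ²_C = ((15−7)/6)² = 1.778
te_D = (2 + 4·6 + 10)/6 = 36/6 = 6; σ²_D = ((10−2)/6)² = 1.778
te_E = (2 + 4·8 + 14)/6 = 48/6 = 8; σ²_E = ((14−2)/6)² = 4.000
te_F = (8 + 4·11 + 20)/6 = 72/6 = 12; σ²_F = ((20−8)/6)² = 4.000
te_G = (2 + 4·7 + 12)/6 = 42/6 = 7; σ²_G = ((12−2)/6)² = 2.778

Forward pass:
ES_A = 0; EF_A = 6
ES_B = 6; EF_B = 6+9 = 15
ES_C = 6; EF_C = 6+11 = 17
ES_D = max(EF_B=15, EF_C=17) = 17; EF_D = 17+6 = 23
ES_E = max(EF_A=6, EF_C=17) = 17; EF_E = 17+8 = 25
ES_F = 17; EF_F = 17+12 = 29
ES_G = max(EF_B=15, EF_D=23, EF_E=25, EF_F=29) = 29; EF_G = 29+7 = 36
Expected project duration μ = 36 hours. Critical path: A → C → F → G.

Variance along critical path = 7.111 + 1.778 + 4.000 + 2.778 = 15.667; σ = √15.667 = 3.958 hours.
Z = (38 − 36) / 3.958 = 0.505
P(T ≤ 38) = Φ(0.505) ≈ 0.693

0.693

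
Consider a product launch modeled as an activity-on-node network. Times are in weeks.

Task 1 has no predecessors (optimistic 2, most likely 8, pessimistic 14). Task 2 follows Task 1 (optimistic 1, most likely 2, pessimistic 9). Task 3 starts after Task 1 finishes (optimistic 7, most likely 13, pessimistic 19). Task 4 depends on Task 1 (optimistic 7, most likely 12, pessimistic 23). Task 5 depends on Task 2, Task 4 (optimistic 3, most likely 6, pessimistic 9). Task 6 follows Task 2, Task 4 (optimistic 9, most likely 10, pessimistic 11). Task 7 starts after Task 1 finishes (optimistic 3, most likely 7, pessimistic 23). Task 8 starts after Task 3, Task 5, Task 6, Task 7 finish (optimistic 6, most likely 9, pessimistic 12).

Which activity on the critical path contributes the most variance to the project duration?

Task 4

te_Task 1 = (2 + 4·8 + 14)/6 = 48/6 = 8; σ²_Task 1 = ((14−2)/6)² = 4.000
te_Task 2 = (1 + 4·2 + 9)/6 = 18/6 = 3; σ²_Task 2 = ((9−1)/6)² = 1.778
te_Task 3 = (7 + 4·13 + 19)/6 = 78/6 = 13; σ²_Task 3 = ((19−7)/6)² = 4.000
te_Task 4 = (7 + 4·12 + 23)/6 = 78/6 = 13; σ²_Task 4 = ((23−7)/6)² = 7.111
te_Task 5 = (3 + 4·6 + 9)/6 = 36/6 = 6; σ²_Task 5 = ((9−3)/6)² = 1.000
te_Task 6 = (9 + 4·10 + 11)/6 = 60/6 = 10; σ²_Task 6 = ((11−9)/6)² = 0.111
te_Task 7 = (3 + 4·7 + 23)/6 = 54/6 = 9; σ²_Task 7 = ((23−3)/6)² = 11.111
te_Task 8 = (6 + 4·9 + 12)/6 = 54/6 = 9; σ²_Task 8 = ((12−6)/6)² = 1.000

Forward pass:
ES_Task 1 = 0; EF_Task 1 = 8
ES_Task 2 = 8; EF_Task 2 = 8+3 = 11
ES_Task 3 = 8; EF_Task 3 = 8+13 = 21
ES_Task 4 = 8; EF_Task 4 = 8+13 = 21
ES_Task 5 = max(EF_Task 2=11, EF_Task 4=21) = 21; EF_Task 5 = 21+6 = 27
ES_Task 6 = max(EF_Task 2=11, EF_Task 4=21) = 21; EF_Task 6 = 21+10 = 31
ES_Task 7 = 8; EF_Task 7 = 8+9 = 17
ES_Task 8 = max(EF_Task 3=21, EF_Task 5=27, EF_Task 6=31, EF_Task 7=17) = 31; EF_Task 8 = 31+9 = 40
Expected project duration μ = 40 weeks. Critical path: Task 1 → Task 4 → Task 6 → Task 8.

Variances on critical path: σ²_Task 1=4.000, σ²_Task 4=7.111, σ²_Task 6=0.111, σ²_Task 8=1.000.
Largest is σ²_Task 4 = 7.111.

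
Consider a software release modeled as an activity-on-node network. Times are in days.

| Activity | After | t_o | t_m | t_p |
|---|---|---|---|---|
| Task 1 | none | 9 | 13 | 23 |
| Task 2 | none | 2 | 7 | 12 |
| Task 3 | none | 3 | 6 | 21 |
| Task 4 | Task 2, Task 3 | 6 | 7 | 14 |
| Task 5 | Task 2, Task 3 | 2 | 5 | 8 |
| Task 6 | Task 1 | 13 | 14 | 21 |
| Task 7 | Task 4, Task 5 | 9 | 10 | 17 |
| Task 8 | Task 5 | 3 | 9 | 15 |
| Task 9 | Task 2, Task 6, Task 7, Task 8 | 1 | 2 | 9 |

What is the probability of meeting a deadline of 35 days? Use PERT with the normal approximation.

0.841

te_Task 1 = (9 + 4·13 + 23)/6 = 84/6 = 14; σ²_Task 1 = ((23−9)/6)² = 5.444
te_Task 2 = (2 + 4·7 + 12)/6 = 42/6 = 7; σ²_Task 2 = ((12−2)/6)² = 2.778
te_Task 3 = (3 + 4·6 + 21)/6 = 48/6 = 8; σ²_Task 3 = ((21−3)/6)² = 9.000
te_Task 4 = (6 + 4·7 + 14)/6 = 48/6 = 8; σ²_Task 4 = ((14−6)/6)² = 1.778
te_Task 5 = (2 + 4·5 + 8)/6 = 30/6 = 5; σ²_Task 5 = ((8−2)/6)² = 1.000
te_Task 6 = (13 + 4·14 + 21)/6 = 90/6 = 15; σ²_Task 6 = ((21−13)/6)² = 1.778
te_Task 7 = (9 + 4·10 + 17)/6 = 66/6 = 11; σ²_Task 7 = ((17−9)/6)² = 1.778
te_Task 8 = (3 + 4·9 + 15)/6 = 54/6 = 9; σ²_Task 8 = ((15−3)/6)² = 4.000
te_Task 9 = (1 + 4·2 + 9)/6 = 18/6 = 3; σ²_Task 9 = ((9−1)/6)² = 1.778

Forward pass:
ES_Task 1 = 0; EF_Task 1 = 14
ES_Task 2 = 0; EF_Task 2 = 7
ES_Task 3 = 0; EF_Task 3 = 8
ES_Task 4 = max(EF_Task 2=7, EF_Task 3=8) = 8; EF_Task 4 = 8+8 = 16
ES_Task 5 = max(EF_Task 2=7, EF_Task 3=8) = 8; EF_Task 5 = 8+5 = 13
ES_Task 6 = 14; EF_Task 6 = 14+15 = 29
ES_Task 7 = max(EF_Task 4=16, EF_Task 5=13) = 16; EF_Task 7 = 16+11 = 27
ES_Task 8 = 13; EF_Task 8 = 13+9 = 22
ES_Task 9 = max(EF_Task 2=7, EF_Task 6=29, EF_Task 7=27, EF_Task 8=22) = 29; EF_Task 9 = 29+3 = 32
Expected project duration μ = 32 days. Critical path: Task 1 → Task 6 → Task 9.

Variance along critical path = 5.444 + 1.778 + 1.778 = 9.000; σ = √9.000 = 3.000 days.
Z = (35 − 32) / 3.000 = 1.000
P(T ≤ 35) = Φ(1.000) ≈ 0.841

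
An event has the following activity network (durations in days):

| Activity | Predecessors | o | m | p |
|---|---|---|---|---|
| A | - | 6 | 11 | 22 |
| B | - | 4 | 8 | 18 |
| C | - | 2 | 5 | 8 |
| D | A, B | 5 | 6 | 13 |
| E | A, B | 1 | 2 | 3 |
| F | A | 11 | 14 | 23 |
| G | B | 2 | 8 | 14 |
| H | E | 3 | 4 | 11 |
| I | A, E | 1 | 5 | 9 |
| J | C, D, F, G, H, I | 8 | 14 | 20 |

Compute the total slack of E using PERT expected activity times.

8 days

te_A = (6 + 4·11 + 22)/6 = 72/6 = 12
te_B = (4 + 4·8 + 18)/6 = 54/6 = 9
te_C = (2 + 4·5 + 8)/6 = 30/6 = 5
te_D = (5 + 4·6 + 13)/6 = 42/6 = 7
te_E = (1 + 4·2 + 3)/6 = 12/6 = 2
te_F = (11 + 4·14 + 23)/6 = 90/6 = 15
te_G = (2 + 4·8 + 14)/6 = 48/6 = 8
te_H = (3 + 4·4 + 11)/6 = 30/6 = 5
te_I = (1 + 4·5 + 9)/6 = 30/6 = 5
te_J = (8 + 4·14 + 20)/6 = 84/6 = 14

Forward pass:
ES_A = 0; EF_A = 12
ES_B = 0; EF_B = 9
ES_C = 0; EF_C = 5
ES_D = max(EF_A=12, EF_B=9) = 12; EF_D = 12+7 = 19
ES_E = max(EF_A=12, EF_B=9) = 12; EF_E = 12+2 = 14
ES_F = 12; EF_F = 12+15 = 27
ES_G = 9; EF_G = 9+8 = 17
ES_H = 14; EF_H = 14+5 = 19
ES_I = max(EF_A=12, EF_E=14) = 14; EF_I = 14+5 = 19
ES_J = max(EF_C=5, EF_D=19, EF_F=27, EF_G=17, EF_H=19, EF_I=19) = 27; EF_J = 27+14 = 41
Expected project duration μ = 41 days. Critical path: A → F → J.

Backward pass:
LF_J = 41; LS_J = 41−14 = 27
LF_I = LS_J = 27; LS_I = 27−5 = 22
LF_H = LS_J = 27; LS_H = 27−5 = 22
LF_G = LS_J = 27; LS_G = 27−8 = 19
LF_F = LS_J = 27; LS_F = 27−15 = 12
LF_E = min(LS_H=22, LS_I=22) = 22; LS_E = 22−2 = 20
LF_D = LS_J = 27; LS_D = 27−7 = 20
LF_C = LS_J = 27; LS_C = 27−5 = 22
LF_B = min(LS_D=20, LS_E=20, LS_G=19) = 19; LS_B = 19−9 = 10
LF_A = min(LS_D=20, LS_E=20, LS_F=12, LS_I=22) = 12; LS_A = 12−12 = 0
Slack_E = LS_E − ES_E = 20 − 12 = 8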